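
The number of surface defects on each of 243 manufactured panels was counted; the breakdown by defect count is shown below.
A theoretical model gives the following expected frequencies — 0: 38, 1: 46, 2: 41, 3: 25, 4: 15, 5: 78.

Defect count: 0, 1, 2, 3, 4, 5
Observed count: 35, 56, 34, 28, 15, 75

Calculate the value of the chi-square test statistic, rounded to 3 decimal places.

4.081

χ² = (35−38)²/38 + (56−46)²/46 + (34−41)²/41 + (28−25)²/25 + (15−15)²/15 + (75−78)²/78
   = 0.2368 + 2.1739 + 1.1951 + 0.3600 + 0.0000 + 0.1154
Sum = 4.081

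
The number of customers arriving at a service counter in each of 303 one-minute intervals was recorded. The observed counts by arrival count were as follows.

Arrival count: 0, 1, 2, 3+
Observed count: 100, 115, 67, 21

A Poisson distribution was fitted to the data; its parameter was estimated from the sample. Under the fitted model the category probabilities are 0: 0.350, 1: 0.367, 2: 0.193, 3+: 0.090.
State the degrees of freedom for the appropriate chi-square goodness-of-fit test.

There are k = 4 categories and 1 parameter estimated from the data, so df = 4 − 1 − 1 = 2.

2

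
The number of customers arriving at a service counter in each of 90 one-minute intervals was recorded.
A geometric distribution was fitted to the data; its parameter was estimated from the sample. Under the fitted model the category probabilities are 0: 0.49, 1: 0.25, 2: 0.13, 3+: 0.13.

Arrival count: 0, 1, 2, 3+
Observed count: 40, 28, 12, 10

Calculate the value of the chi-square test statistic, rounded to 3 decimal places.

1.980

Expected counts E_i = n·p_i: 90×0.49 = 44.1, 90×0.25 = 22.5, 90×0.13 = 11.7, 90×0.13 = 11.7.
0: (40 − 44.1)²/44.1 = 16.81/44.1 = 0.3812
1: (28 − 22.5)²/22.5 = 30.25/22.5 = 1.3444
2: (12 − 11.7)²/11.7 = 0.09/11.7 = 0.0077
3+: (10 − 11.7)²/11.7 = 2.89/11.7 = 0.2470
Sum = 1.980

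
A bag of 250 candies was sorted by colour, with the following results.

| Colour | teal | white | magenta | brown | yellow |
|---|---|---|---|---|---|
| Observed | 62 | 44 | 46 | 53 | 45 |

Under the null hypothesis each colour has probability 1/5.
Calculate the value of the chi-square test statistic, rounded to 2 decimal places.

4.60

Expected count for each of the 5 categories: 250/5 = 50.
teal: (62 − 50)²/50 = 144/50 = 2.880
white: (44 − 50)²/50 = 36/50 = 0.720
magenta: (46 − 50)²/50 = 16/50 = 0.320
brown: (53 − 50)²/50 = 9/50 = 0.180
yellow: (45 − 50)²/50 = 25/50 = 0.500
Sum = 4.60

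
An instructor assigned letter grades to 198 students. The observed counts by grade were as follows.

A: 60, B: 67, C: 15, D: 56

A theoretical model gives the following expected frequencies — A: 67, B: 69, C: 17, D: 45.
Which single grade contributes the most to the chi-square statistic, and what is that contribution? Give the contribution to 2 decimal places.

D, 2.69

cat         O        E   (O−E)²/E
A          60       67      0.731
B          67       69      0.058
C          15       17      0.235
D          56       45      2.689
The largest term is for D: 2.69.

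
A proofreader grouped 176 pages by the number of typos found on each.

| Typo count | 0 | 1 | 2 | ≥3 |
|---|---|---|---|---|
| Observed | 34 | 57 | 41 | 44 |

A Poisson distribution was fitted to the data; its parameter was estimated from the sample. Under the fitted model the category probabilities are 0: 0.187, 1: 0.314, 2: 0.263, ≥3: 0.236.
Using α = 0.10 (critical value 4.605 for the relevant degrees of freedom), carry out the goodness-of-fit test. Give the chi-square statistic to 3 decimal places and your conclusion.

0.841; do not reject

Expected counts E_i = n·p_i: 176×0.187 = 32.912, 176×0.314 = 55.264, 176×0.263 = 46.288, 176×0.236 = 41.536.
χ² = (34−32.912)²/32.912 + (57−55.264)²/55.264 + (41−46.288)²/46.288 + (44−41.536)²/41.536
   = 0.0360 + 0.0545 + 0.6041 + 0.1462
Sum = 0.841
df = 2. Since 0.841 < 4.605, we do not reject H₀.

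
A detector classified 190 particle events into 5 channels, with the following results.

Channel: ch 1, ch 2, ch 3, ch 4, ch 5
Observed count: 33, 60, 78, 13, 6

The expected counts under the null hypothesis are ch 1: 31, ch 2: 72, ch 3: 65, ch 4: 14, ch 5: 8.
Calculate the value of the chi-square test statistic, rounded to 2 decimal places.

5.30

ch 1: (33 − 31)²/31 = 4/31 = 0.129
ch 2: (60 − 72)²/72 = 144/72 = 2.000
ch 3: (78 − 65)²/65 = 169/65 = 2.600
ch 4: (13 − 14)²/14 = 1/14 = 0.071
ch 5: (6 − 8)²/8 = 4/8 = 0.500
Sum = 5.30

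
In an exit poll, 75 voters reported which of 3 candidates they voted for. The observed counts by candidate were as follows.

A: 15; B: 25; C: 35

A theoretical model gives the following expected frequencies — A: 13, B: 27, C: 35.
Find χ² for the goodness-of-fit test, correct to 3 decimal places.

0.456

cat         O        E   (O−E)²/E
A          15       13     0.3077
B          25       27     0.1481
C          35       35     0.0000
Sum = 0.456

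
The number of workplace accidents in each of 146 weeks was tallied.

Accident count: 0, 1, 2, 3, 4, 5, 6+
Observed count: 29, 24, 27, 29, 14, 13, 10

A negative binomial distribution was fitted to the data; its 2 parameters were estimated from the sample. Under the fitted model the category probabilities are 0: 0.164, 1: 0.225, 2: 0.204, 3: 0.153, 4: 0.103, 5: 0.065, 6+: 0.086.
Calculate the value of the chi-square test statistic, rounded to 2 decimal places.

7.59

Expected counts E_i = n·p_i: 146×0.164 = 23.944, 146×0.225 = 32.85, 146×0.204 = 29.784, 146×0.153 = 22.338, 146×0.103 = 15.038, 146×0.065 = 9.49, 146×0.086 = 12.556.
χ² = (29−23.944)²/23.944 + (24−32.85)²/32.85 + (27−29.784)²/29.784 + (29−22.338)²/22.338 + (14−15.038)²/15.038 + (13−9.49)²/9.49 + (10−12.556)²/12.556
   = 1.068 + 2.384 + 0.260 + 1.987 + 0.072 + 1.298 + 0.520
Sum = 7.59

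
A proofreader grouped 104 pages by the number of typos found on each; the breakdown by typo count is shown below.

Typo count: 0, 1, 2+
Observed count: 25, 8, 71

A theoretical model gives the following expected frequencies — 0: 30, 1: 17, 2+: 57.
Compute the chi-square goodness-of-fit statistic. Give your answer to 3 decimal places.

9.037

cat         O        E   (O−E)²/E
0          25       30     0.8333
1           8       17     4.7647
2+         71       57     3.4386
Sum = 9.037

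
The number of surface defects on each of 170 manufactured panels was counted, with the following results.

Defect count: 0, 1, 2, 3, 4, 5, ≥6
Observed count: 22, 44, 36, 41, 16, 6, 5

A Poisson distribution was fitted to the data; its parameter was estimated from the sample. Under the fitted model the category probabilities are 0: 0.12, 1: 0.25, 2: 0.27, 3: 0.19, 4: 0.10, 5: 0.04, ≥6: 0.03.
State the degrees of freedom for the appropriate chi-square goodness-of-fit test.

5

There are k = 7 categories and 1 parameter estimated from the data, so df = 7 − 1 − 1 = 5.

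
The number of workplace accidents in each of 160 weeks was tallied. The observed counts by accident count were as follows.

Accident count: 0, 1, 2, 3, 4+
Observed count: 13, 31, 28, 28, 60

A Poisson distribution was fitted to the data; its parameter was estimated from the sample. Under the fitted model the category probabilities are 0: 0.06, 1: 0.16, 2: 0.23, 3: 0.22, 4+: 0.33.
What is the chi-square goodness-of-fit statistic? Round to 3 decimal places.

6.902

Expected counts E_i = n·p_i: 160×0.06 = 9.6, 160×0.16 = 25.6, 160×0.23 = 36.8, 160×0.22 = 35.2, 160×0.33 = 52.8.
0: (13 − 9.6)²/9.6 = 11.56/9.6 = 1.2042
1: (31 − 25.6)²/25.6 = 29.16/25.6 = 1.1391
2: (28 − 36.8)²/36.8 = 77.44/36.8 = 2.1043
3: (28 − 35.2)²/35.2 = 51.84/35.2 = 1.4727
4+: (60 − 52.8)²/52.8 = 51.84/52.8 = 0.9818
Sum = 6.902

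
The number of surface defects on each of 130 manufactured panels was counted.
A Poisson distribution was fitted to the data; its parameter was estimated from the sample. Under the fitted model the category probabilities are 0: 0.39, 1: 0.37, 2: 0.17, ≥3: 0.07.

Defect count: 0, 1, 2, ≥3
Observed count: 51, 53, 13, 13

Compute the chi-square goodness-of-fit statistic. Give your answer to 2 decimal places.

Expected counts E_i = n·p_i: 130×0.39 = 50.7, 130×0.37 = 48.1, 130×0.17 = 22.1, 130×0.07 = 9.1.
cat         O        E   (O−E)²/E
0          51     50.7      0.002
1          53     48.1      0.499
2          13     22.1      3.747
≥3         13      9.1      1.671
Sum = 5.92

5.92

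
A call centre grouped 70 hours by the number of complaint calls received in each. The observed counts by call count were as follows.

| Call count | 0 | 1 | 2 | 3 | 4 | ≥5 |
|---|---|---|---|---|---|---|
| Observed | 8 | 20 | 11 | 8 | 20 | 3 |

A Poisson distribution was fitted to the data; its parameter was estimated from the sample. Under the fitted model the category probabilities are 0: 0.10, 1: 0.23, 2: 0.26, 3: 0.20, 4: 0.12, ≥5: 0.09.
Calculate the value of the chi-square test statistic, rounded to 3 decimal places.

Expected counts E_i = n·p_i: 70×0.10 = 7, 70×0.23 = 16.1, 70×0.26 = 18.2, 70×0.20 = 14, 70×0.12 = 8.4, 70×0.09 = 6.3.
cat         O        E   (O−E)²/E
0           8        7     0.1429
1          20     16.1     0.9447
2          11     18.2     2.8484
3           8       14     2.5714
4          20      8.4    16.0190
≥5          3      6.3     1.7286
Sum = 24.255

24.255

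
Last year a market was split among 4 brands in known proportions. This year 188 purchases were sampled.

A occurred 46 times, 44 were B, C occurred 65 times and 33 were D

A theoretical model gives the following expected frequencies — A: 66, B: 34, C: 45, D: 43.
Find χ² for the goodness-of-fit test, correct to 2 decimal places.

20.22

A: (46 − 66)²/66 = 400/66 = 6.061
B: (44 − 34)²/34 = 100/34 = 2.941
C: (65 − 45)²/45 = 400/45 = 8.889
D: (33 − 43)²/43 = 100/43 = 2.326
Sum = 20.22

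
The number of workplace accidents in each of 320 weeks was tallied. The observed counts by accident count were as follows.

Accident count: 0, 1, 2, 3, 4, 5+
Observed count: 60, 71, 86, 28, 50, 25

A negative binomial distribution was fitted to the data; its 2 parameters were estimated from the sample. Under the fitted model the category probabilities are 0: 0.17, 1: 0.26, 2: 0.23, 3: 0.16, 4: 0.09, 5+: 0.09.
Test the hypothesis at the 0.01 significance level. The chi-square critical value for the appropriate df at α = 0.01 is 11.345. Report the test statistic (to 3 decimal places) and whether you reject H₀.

31.074; reject

Expected counts E_i = n·p_i: 320×0.17 = 54.4, 320×0.26 = 83.2, 320×0.23 = 73.6, 320×0.16 = 51.2, 320×0.09 = 28.8, 320×0.09 = 28.8.
χ² = (60−54.4)²/54.4 + (71−83.2)²/83.2 + (86−73.6)²/73.6 + (28−51.2)²/51.2 + (50−28.8)²/28.8 + (25−28.8)²/28.8
   = 0.5765 + 1.7889 + 2.0891 + 10.5125 + 15.6056 + 0.5014
Sum = 31.074
df = 3. Since 31.074 > 11.345, we reject H₀.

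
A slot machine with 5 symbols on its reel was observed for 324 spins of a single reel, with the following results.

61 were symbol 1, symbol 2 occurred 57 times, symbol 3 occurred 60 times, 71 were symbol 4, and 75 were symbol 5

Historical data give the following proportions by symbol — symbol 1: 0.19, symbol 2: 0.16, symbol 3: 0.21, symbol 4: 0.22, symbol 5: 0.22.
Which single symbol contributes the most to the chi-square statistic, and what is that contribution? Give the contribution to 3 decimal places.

Expected counts E_i = n·p_i: 324×0.19 = 61.56, 324×0.16 = 51.84, 324×0.21 = 68.04, 324×0.22 = 71.28, 324×0.22 = 71.28.
cat           O        E   (O−E)²/E
symbol 1     61    61.56     0.0051
symbol 2     57    51.84     0.5136
symbol 3     60    68.04     0.9501
symbol 4     71    71.28     0.0011
symbol 5     75    71.28     0.1941
The largest term is for symbol 3: 0.950.

symbol 3, 0.950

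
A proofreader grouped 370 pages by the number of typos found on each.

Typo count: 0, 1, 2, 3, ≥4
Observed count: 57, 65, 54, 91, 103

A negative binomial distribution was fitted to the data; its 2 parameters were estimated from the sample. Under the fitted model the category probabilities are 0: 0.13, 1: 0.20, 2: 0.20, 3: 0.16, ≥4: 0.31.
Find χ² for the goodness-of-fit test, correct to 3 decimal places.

26.422

Expected counts E_i = n·p_i: 370×0.13 = 48.1, 370×0.20 = 74, 370×0.20 = 74, 370×0.16 = 59.2, 370×0.31 = 114.7.
cat         O        E   (O−E)²/E
0          57     48.1     1.6468
1          65       74     1.0946
2          54       74     5.4054
3          91     59.2    17.0818
≥4        103    114.7     1.1935
Sum = 26.422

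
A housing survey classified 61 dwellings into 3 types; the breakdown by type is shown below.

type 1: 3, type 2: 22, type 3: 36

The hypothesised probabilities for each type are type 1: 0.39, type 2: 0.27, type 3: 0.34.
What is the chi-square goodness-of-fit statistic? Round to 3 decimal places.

Expected counts E_i = n·p_i: 61×0.39 = 23.79, 61×0.27 = 16.47, 61×0.34 = 20.74.
type 1: (3 − 23.79)²/23.79 = 432.2241/23.79 = 18.1683
type 2: (22 − 16.47)²/16.47 = 30.5809/16.47 = 1.8568
type 3: (36 − 20.74)²/20.74 = 232.8676/20.74 = 11.2279
Sum = 31.253

31.253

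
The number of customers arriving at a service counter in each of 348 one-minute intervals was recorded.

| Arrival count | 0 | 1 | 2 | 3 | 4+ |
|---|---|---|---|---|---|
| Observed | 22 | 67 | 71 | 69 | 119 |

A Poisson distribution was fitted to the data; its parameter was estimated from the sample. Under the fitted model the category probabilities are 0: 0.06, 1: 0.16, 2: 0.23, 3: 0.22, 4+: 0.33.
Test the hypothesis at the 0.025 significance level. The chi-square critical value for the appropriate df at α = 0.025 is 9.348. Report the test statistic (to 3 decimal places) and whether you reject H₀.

4.280; do not reject

Expected counts E_i = n·p_i: 348×0.06 = 20.88, 348×0.16 = 55.68, 348×0.23 = 80.04, 348×0.22 = 76.56, 348×0.33 = 114.84.
cat         O        E   (O−E)²/E
0          22    20.88     0.0601
1          67    55.68     2.3014
2          71    80.04     1.0210
3          69    76.56     0.7465
4+        119   114.84     0.1507
Sum = 4.280
df = 3. Since 4.280 < 9.348, we do not reject H₀.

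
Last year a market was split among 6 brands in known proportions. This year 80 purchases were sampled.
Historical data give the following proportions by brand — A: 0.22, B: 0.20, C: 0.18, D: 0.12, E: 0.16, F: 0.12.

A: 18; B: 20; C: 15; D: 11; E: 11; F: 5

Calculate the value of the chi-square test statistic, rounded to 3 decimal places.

Expected counts E_i = n·p_i: 80×0.22 = 17.6, 80×0.20 = 16, 80×0.18 = 14.4, 80×0.12 = 9.6, 80×0.16 = 12.8, 80×0.12 = 9.6.
A: (18 − 17.6)²/17.6 = 0.16/17.6 = 0.0091
B: (20 − 16)²/16 = 16/16 = 1.0000
C: (15 − 14.4)²/14.4 = 0.36/14.4 = 0.0250
D: (11 − 9.6)²/9.6 = 1.96/9.6 = 0.2042
E: (11 − 12.8)²/12.8 = 3.24/12.8 = 0.2531
F: (5 − 9.6)²/9.6 = 21.16/9.6 = 2.2042
Sum = 3.696

3.696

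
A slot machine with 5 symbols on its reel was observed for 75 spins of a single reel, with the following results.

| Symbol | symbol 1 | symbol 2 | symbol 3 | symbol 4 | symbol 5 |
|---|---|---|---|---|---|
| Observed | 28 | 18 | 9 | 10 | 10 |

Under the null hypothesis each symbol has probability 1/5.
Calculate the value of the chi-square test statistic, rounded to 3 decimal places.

Under H₀ each category has probability 1/5, so each expected count is 75/5 = 15.
χ² = (28−15)²/15 + (18−15)²/15 + (9−15)²/15 + (10−15)²/15 + (10−15)²/15
   = 11.2667 + 0.6000 + 2.4000 + 1.6667 + 1.6667
Sum = 17.600

17.600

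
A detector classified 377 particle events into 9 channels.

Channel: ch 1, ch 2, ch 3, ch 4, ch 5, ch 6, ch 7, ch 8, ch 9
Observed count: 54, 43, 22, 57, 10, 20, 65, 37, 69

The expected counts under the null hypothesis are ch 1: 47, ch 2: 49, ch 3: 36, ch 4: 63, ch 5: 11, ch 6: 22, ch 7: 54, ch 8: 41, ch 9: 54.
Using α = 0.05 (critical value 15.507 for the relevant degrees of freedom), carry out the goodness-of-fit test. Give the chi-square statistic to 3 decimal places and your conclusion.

χ² = (54−47)²/47 + (43−49)²/49 + (22−36)²/36 + (57−63)²/63 + (10−11)²/11 + (20−22)²/22 + (65−54)²/54 + (37−41)²/41 + (69−54)²/54
   = 1.0426 + 0.7347 + 5.4444 + 0.5714 + 0.0909 + 0.1818 + 2.2407 + 0.3902 + 4.1667
Sum = 14.863
df = 8. Since 14.863 < 15.507, we do not reject H₀.

14.863; do not reject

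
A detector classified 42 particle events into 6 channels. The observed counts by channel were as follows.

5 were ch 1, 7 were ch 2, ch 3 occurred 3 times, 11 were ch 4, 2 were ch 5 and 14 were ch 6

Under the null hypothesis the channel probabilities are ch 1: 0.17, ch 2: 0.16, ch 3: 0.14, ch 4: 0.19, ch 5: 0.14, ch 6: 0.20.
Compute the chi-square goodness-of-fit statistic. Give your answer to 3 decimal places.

Expected counts E_i = n·p_i: 42×0.17 = 7.14, 42×0.16 = 6.72, 42×0.14 = 5.88, 42×0.19 = 7.98, 42×0.14 = 5.88, 42×0.20 = 8.4.
χ² = (5−7.14)²/7.14 + (7−6.72)²/6.72 + (3−5.88)²/5.88 + (11−7.98)²/7.98 + (2−5.88)²/5.88 + (14−8.4)²/8.4
   = 0.6414 + 0.0117 + 1.4106 + 1.1429 + 2.5603 + 3.7333
Sum = 9.500

9.500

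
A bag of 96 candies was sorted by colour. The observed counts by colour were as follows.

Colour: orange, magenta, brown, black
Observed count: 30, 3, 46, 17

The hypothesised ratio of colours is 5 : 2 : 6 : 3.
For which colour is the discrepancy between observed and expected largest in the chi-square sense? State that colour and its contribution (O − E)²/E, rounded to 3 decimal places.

magenta, 6.750

Ratio total = 16. Expected counts: 96×5/16 = 30, 96×2/16 = 12, 96×6/16 = 36, 96×3/16 = 18.
orange: (30 − 30)²/30 = 0/30 = 0.0000
magenta: (3 − 12)²/12 = 81/12 = 6.7500
brown: (46 − 36)²/36 = 100/36 = 2.7778
black: (17 − 18)²/18 = 1/18 = 0.0556
The largest term is for magenta: 6.750.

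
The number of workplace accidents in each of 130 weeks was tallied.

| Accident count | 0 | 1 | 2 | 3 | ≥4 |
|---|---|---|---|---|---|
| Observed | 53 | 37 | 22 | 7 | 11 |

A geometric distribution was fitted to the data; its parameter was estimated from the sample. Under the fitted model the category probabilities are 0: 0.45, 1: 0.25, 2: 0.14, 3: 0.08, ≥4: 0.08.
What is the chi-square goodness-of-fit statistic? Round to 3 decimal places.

Expected counts E_i = n·p_i: 130×0.45 = 58.5, 130×0.25 = 32.5, 130×0.14 = 18.2, 130×0.08 = 10.4, 130×0.08 = 10.4.
χ² = (53−58.5)²/58.5 + (37−32.5)²/32.5 + (22−18.2)²/18.2 + (7−10.4)²/10.4 + (11−10.4)²/10.4
   = 0.5171 + 0.6231 + 0.7934 + 1.1115 + 0.0346
Sum = 3.080

3.080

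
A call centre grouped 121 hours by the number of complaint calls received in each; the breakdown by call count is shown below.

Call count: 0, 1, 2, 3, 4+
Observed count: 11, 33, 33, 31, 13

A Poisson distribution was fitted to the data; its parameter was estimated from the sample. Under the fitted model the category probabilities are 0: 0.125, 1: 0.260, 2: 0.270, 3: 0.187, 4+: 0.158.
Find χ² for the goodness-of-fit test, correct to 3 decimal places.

6.260

Expected counts E_i = n·p_i: 121×0.125 = 15.125, 121×0.260 = 31.46, 121×0.270 = 32.67, 121×0.187 = 22.627, 121×0.158 = 19.118.
0: (11 − 15.125)²/15.125 = 17.015625/15.125 = 1.1250
1: (33 − 31.46)²/31.46 = 2.3716/31.46 = 0.0754
2: (33 − 32.67)²/32.67 = 0.1089/32.67 = 0.0033
3: (31 − 22.627)²/22.627 = 70.107129/22.627 = 3.0984
4+: (13 − 19.118)²/19.118 = 37.429924/19.118 = 1.9578
Sum = 6.260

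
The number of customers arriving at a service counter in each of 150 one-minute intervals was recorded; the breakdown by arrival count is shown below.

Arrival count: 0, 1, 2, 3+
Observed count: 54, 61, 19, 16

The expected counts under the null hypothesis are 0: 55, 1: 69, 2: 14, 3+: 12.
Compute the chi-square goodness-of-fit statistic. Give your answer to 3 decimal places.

0: (54 − 55)²/55 = 1/55 = 0.0182
1: (61 − 69)²/69 = 64/69 = 0.9275
2: (19 − 14)²/14 = 25/14 = 1.7857
3+: (16 − 12)²/12 = 16/12 = 1.3333
Sum = 4.065

4.065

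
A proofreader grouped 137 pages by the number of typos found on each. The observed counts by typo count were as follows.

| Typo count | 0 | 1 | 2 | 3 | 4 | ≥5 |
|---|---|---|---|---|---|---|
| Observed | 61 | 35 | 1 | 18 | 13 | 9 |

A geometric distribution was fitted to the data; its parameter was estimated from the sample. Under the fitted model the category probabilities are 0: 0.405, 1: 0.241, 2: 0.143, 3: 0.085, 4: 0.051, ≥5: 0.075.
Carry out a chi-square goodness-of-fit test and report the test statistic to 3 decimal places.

Expected counts E_i = n·p_i: 137×0.405 = 55.485, 137×0.241 = 33.017, 137×0.143 = 19.591, 137×0.085 = 11.645, 137×0.051 = 6.987, 137×0.075 = 10.275.
χ² = (61−55.485)²/55.485 + (35−33.017)²/33.017 + (1−19.591)²/19.591 + (18−11.645)²/11.645 + (13−6.987)²/6.987 + (9−10.275)²/10.275
   = 0.5482 + 0.1191 + 17.6420 + 3.4681 + 5.1748 + 0.1582
Sum = 27.110

27.110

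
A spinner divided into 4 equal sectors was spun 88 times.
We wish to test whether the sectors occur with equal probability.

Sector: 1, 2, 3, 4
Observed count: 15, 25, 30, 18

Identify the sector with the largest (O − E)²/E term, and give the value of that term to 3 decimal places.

Expected count for each of the 4 categories: 88/4 = 22.
χ² = (15−22)²/22 + (25−22)²/22 + (30−22)²/22 + (18−22)²/22
   = 2.2273 + 0.4091 + 2.9091 + 0.7273
The largest term is for 3: 2.909.

3, 2.909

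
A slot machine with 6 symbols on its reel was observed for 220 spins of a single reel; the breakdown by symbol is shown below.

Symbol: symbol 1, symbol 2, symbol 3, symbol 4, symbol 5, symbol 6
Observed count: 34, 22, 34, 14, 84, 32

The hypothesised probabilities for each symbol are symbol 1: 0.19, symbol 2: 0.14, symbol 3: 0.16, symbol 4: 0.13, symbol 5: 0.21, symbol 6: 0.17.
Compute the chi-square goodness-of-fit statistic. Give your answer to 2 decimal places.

Expected counts E_i = n·p_i: 220×0.19 = 41.8, 220×0.14 = 30.8, 220×0.16 = 35.2, 220×0.13 = 28.6, 220×0.21 = 46.2, 220×0.17 = 37.4.
cat           O        E   (O−E)²/E
symbol 1     34     41.8      1.456
symbol 2     22     30.8      2.514
symbol 3     34     35.2      0.041
symbol 4     14     28.6      7.453
symbol 5     84     46.2     30.927
symbol 6     32     37.4      0.780
Sum = 43.17

43.17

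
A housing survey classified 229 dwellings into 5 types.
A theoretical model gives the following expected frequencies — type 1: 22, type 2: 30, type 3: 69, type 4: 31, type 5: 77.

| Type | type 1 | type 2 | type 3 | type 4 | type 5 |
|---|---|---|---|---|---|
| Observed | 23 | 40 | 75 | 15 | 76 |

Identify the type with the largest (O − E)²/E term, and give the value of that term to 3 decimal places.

type 4, 8.258

cat         O        E   (O−E)²/E
type 1     23       22     0.0455
type 2     40       30     3.3333
type 3     75       69     0.5217
type 4     15       31     8.2581
type 5     76       77     0.0130
The largest term is for type 4: 8.258.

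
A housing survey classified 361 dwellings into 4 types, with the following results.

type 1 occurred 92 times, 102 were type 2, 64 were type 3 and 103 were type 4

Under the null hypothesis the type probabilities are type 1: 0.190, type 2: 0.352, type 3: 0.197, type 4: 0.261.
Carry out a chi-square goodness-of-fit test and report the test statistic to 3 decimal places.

14.467

Expected counts E_i = n·p_i: 361×0.190 = 68.59, 361×0.352 = 127.072, 361×0.197 = 71.117, 361×0.261 = 94.221.
cat         O        E   (O−E)²/E
type 1     92    68.59     7.9899
type 2    102  127.072     4.9468
type 3     64   71.117     0.7122
type 4    103   94.221     0.8180
Sum = 14.467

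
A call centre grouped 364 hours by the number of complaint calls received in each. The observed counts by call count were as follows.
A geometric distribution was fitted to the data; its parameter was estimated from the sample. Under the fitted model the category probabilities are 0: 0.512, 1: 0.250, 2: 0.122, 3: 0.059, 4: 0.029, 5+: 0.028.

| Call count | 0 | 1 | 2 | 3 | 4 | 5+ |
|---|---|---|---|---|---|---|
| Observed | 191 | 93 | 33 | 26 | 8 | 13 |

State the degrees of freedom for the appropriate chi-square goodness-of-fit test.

There are k = 6 categories and 1 parameter estimated from the data, so df = 6 − 1 − 1 = 4.

4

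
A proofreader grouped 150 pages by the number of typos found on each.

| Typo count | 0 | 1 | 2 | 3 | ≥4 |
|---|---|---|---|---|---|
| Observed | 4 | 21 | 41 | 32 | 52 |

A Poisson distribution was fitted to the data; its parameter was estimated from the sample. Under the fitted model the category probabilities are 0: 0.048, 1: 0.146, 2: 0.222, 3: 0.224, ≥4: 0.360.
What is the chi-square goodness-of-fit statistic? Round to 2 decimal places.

Expected counts E_i = n·p_i: 150×0.048 = 7.2, 150×0.146 = 21.9, 150×0.222 = 33.3, 150×0.224 = 33.6, 150×0.360 = 54.
cat         O        E   (O−E)²/E
0           4      7.2      1.422
1          21     21.9      0.037
2          41     33.3      1.780
3          32     33.6      0.076
≥4         52       54      0.074
Sum = 3.39

3.39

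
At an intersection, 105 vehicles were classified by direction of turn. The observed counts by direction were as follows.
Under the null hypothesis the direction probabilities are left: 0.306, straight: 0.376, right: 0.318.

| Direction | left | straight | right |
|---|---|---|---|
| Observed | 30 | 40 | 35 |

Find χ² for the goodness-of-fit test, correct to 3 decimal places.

Expected counts E_i = n·p_i: 105×0.306 = 32.13, 105×0.376 = 39.48, 105×0.318 = 33.39.
cat           O        E   (O−E)²/E
left         30    32.13     0.1412
straight     40    39.48     0.0068
right        35    33.39     0.0776
Sum = 0.226

0.226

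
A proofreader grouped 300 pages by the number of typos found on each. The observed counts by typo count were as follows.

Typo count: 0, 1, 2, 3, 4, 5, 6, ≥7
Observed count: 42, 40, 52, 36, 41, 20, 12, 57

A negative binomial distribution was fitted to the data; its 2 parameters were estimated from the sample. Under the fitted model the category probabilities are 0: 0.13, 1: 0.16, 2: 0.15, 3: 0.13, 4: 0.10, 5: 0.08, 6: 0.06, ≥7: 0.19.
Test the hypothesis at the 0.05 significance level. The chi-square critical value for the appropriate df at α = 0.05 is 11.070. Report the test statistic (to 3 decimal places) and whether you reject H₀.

Expected counts E_i = n·p_i: 300×0.13 = 39, 300×0.16 = 48, 300×0.15 = 45, 300×0.13 = 39, 300×0.10 = 30, 300×0.08 = 24, 300×0.06 = 18, 300×0.19 = 57.
cat         O        E   (O−E)²/E
0          42       39     0.2308
1          40       48     1.3333
2          52       45     1.0889
3          36       39     0.2308
4          41       30     4.0333
5          20       24     0.6667
6          12       18     2.0000
≥7         57       57     0.0000
Sum = 9.584
df = 5. Since 9.584 < 11.070, we do not reject H₀.

9.584; do not reject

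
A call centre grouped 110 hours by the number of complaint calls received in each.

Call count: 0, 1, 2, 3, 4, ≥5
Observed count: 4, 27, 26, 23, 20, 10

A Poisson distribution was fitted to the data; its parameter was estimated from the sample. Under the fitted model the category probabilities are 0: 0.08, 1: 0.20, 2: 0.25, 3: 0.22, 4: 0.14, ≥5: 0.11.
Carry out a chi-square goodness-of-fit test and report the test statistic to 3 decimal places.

Expected counts E_i = n·p_i: 110×0.08 = 8.8, 110×0.20 = 22, 110×0.25 = 27.5, 110×0.22 = 24.2, 110×0.14 = 15.4, 110×0.11 = 12.1.
cat         O        E   (O−E)²/E
0           4      8.8     2.6182
1          27       22     1.1364
2          26     27.5     0.0818
3          23     24.2     0.0595
4          20     15.4     1.3740
≥5         10     12.1     0.3645
Sum = 5.634

5.634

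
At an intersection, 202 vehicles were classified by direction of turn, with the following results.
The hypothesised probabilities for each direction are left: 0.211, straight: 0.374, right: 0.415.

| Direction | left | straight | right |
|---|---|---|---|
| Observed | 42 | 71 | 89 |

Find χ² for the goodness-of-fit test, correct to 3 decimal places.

Expected counts E_i = n·p_i: 202×0.211 = 42.622, 202×0.374 = 75.548, 202×0.415 = 83.83.
left: (42 − 42.622)²/42.622 = 0.386884/42.622 = 0.0091
straight: (71 − 75.548)²/75.548 = 20.684304/75.548 = 0.2738
right: (89 − 83.83)²/83.83 = 26.7289/83.83 = 0.3188
Sum = 0.602

0.602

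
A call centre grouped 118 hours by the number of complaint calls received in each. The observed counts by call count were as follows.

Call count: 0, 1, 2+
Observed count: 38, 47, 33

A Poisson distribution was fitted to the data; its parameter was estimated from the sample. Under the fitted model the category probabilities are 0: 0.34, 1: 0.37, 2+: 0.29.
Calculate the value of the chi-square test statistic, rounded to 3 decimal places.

0.411

Expected counts E_i = n·p_i: 118×0.34 = 40.12, 118×0.37 = 43.66, 118×0.29 = 34.22.
χ² = (38−40.12)²/40.12 + (47−43.66)²/43.66 + (33−34.22)²/34.22
   = 0.1120 + 0.2555 + 0.0435
Sum = 0.411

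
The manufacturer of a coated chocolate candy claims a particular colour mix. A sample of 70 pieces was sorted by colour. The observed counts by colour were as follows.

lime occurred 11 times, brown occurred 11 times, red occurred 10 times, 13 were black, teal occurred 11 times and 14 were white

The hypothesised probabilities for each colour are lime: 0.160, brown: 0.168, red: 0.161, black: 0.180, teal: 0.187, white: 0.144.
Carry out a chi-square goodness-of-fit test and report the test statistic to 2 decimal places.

Expected counts E_i = n·p_i: 70×0.160 = 11.2, 70×0.168 = 11.76, 70×0.161 = 11.27, 70×0.180 = 12.6, 70×0.187 = 13.09, 70×0.144 = 10.08.
lime: (11 − 11.2)²/11.2 = 0.04/11.2 = 0.004
brown: (11 − 11.76)²/11.76 = 0.5776/11.76 = 0.049
red: (10 − 11.27)²/11.27 = 1.6129/11.27 = 0.143
black: (13 − 12.6)²/12.6 = 0.16/12.6 = 0.013
teal: (11 − 13.09)²/13.09 = 4.3681/13.09 = 0.334
white: (14 − 10.08)²/10.08 = 15.3664/10.08 = 1.524
Sum = 2.07

2.07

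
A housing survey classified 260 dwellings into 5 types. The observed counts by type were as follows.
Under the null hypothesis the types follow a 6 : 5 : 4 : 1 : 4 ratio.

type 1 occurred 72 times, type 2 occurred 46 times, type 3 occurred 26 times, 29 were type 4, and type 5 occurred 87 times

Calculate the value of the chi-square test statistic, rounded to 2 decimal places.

Ratio total = 20. Expected counts: 260×6/20 = 78, 260×5/20 = 65, 260×4/20 = 52, 260×1/20 = 13, 260×4/20 = 52.
type 1: (72 − 78)²/78 = 36/78 = 0.462
type 2: (46 − 65)²/65 = 361/65 = 5.554
type 3: (26 − 52)²/52 = 676/52 = 13.000
type 4: (29 − 13)²/13 = 256/13 = 19.692
type 5: (87 − 52)²/52 = 1225/52 = 23.558
Sum = 62.27

62.27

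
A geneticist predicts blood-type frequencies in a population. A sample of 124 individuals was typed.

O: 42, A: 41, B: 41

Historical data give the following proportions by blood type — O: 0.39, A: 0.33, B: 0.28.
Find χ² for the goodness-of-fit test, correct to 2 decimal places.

Expected counts E_i = n·p_i: 124×0.39 = 48.36, 124×0.33 = 40.92, 124×0.28 = 34.72.
χ² = (42−48.36)²/48.36 + (41−40.92)²/40.92 + (41−34.72)²/34.72
   = 0.836 + 0.000 + 1.136
Sum = 1.97

1.97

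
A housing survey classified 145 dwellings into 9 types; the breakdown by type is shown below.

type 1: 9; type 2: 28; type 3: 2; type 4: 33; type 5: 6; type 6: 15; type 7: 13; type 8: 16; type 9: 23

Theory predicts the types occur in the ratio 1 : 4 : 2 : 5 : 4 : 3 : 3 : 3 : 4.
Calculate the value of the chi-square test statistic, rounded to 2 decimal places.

Ratio total = 29. Expected counts: 145×1/29 = 5, 145×4/29 = 20, 145×2/29 = 10, 145×5/29 = 25, 145×4/29 = 20, 145×3/29 = 15, 145×3/29 = 15, 145×3/29 = 15, 145×4/29 = 20.
cat         O        E   (O−E)²/E
type 1      9        5      3.200
type 2     28       20      3.200
type 3      2       10      6.400
type 4     33       25      2.560
type 5      6       20      9.800
type 6     15       15      0.000
type 7     13       15      0.267
type 8     16       15      0.067
type 9     23       20      0.450
Sum = 25.94

25.94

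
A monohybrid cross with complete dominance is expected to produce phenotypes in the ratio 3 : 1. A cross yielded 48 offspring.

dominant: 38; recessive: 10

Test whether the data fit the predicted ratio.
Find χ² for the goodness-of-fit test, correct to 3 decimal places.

Ratio total = 4. Expected counts: 48×3/4 = 36, 48×1/4 = 12.
χ² = (38−36)²/36 + (10−12)²/12
   = 0.1111 + 0.3333
Sum = 0.444

0.444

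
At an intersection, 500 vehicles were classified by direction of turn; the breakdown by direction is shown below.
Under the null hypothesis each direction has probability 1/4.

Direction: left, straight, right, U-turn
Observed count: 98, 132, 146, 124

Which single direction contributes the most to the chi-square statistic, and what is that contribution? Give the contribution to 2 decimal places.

left, 5.83

Expected count for each of the 4 categories: 500/4 = 125.
left: (98 − 125)²/125 = 729/125 = 5.832
straight: (132 − 125)²/125 = 49/125 = 0.392
right: (146 − 125)²/125 = 441/125 = 3.528
U-turn: (124 − 125)²/125 = 1/125 = 0.008
The largest term is for left: 5.83.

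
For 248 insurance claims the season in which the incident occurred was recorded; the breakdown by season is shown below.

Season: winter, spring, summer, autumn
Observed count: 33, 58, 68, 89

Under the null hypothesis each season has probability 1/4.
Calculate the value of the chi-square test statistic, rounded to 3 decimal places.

Under H₀ each category has probability 1/4, so each expected count is 248/4 = 62.
winter: (33 − 62)²/62 = 841/62 = 13.5645
spring: (58 − 62)²/62 = 16/62 = 0.2581
summer: (68 − 62)²/62 = 36/62 = 0.5806
autumn: (89 − 62)²/62 = 729/62 = 11.7581
Sum = 26.161

26.161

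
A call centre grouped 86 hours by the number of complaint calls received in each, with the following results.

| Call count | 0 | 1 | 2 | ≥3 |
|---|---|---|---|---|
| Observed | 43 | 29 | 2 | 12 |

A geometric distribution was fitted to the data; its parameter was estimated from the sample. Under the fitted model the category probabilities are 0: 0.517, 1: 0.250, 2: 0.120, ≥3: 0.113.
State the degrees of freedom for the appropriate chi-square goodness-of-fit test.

There are k = 4 categories and 1 parameter estimated from the data, so df = 4 − 1 − 1 = 2.

2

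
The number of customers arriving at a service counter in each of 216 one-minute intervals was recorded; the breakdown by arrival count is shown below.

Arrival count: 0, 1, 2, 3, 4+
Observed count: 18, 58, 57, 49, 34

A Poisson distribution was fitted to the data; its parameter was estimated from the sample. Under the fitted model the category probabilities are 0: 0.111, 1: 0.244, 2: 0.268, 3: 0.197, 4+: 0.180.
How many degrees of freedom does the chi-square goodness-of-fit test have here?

There are k = 5 categories and 1 parameter estimated from the data, so df = 5 − 1 − 1 = 3.

3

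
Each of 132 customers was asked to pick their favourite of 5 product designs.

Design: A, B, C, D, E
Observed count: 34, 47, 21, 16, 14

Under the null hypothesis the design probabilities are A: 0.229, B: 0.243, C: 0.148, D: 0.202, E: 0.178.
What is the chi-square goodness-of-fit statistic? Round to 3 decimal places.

Expected counts E_i = n·p_i: 132×0.229 = 30.228, 132×0.243 = 32.076, 132×0.148 = 19.536, 132×0.202 = 26.664, 132×0.178 = 23.496.
A: (34 − 30.228)²/30.228 = 14.227984/30.228 = 0.4707
B: (47 − 32.076)²/32.076 = 222.725776/32.076 = 6.9437
C: (21 − 19.536)²/19.536 = 2.143296/19.536 = 0.1097
D: (16 − 26.664)²/26.664 = 113.720896/26.664 = 4.2650
E: (14 − 23.496)²/23.496 = 90.174016/23.496 = 3.8378
Sum = 15.627

15.627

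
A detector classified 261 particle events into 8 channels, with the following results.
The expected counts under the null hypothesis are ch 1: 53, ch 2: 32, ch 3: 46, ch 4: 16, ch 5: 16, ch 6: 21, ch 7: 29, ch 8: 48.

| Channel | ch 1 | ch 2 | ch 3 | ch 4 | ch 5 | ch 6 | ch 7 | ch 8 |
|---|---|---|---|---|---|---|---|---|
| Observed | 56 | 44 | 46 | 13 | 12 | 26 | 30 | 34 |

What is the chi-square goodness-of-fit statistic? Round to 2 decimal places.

ch 1: (56 − 53)²/53 = 9/53 = 0.170
ch 2: (44 − 32)²/32 = 144/32 = 4.500
ch 3: (46 − 46)²/46 = 0/46 = 0.000
ch 4: (13 − 16)²/16 = 9/16 = 0.563
ch 5: (12 − 16)²/16 = 16/16 = 1.000
ch 6: (26 − 21)²/21 = 25/21 = 1.190
ch 7: (30 − 29)²/29 = 1/29 = 0.034
ch 8: (34 − 48)²/48 = 196/48 = 4.083
Sum = 11.54

11.54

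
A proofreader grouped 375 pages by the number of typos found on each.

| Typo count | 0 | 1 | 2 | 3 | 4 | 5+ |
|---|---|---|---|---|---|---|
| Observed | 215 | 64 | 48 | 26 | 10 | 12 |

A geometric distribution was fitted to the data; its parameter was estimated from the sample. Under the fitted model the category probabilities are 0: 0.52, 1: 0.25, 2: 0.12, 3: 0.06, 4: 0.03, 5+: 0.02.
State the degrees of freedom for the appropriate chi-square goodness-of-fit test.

4

There are k = 6 categories and 1 parameter estimated from the data, so df = 6 − 1 − 1 = 4.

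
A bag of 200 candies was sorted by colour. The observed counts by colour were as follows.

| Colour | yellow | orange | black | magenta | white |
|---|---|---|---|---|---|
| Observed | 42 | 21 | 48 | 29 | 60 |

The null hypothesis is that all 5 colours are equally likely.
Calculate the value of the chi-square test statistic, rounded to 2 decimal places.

23.75

Expected count for each of the 5 categories: 200/5 = 40.
cat          O        E   (O−E)²/E
yellow      42       40      0.100
orange      21       40      9.025
black       48       40      1.600
magenta     29       40      3.025
white       60       40     10.000
Sum = 23.75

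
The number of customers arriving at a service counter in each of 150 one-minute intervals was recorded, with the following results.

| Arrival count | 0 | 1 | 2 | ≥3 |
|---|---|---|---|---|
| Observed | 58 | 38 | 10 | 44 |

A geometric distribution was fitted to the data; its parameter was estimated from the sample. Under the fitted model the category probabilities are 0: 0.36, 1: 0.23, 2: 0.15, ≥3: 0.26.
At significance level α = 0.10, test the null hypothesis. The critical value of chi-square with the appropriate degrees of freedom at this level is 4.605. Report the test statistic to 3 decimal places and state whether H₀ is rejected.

8.237; reject

Expected counts E_i = n·p_i: 150×0.36 = 54, 150×0.23 = 34.5, 150×0.15 = 22.5, 150×0.26 = 39.
cat         O        E   (O−E)²/E
0          58       54     0.2963
1          38     34.5     0.3551
2          10     22.5     6.9444
≥3         44       39     0.6410
Sum = 8.237
df = 2. Since 8.237 > 4.605, we reject H₀.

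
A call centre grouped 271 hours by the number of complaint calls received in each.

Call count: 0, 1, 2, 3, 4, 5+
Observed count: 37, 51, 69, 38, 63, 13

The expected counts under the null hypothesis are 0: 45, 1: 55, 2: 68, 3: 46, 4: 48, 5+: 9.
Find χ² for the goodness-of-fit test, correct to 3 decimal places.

9.584

χ² = (37−45)²/45 + (51−55)²/55 + (69−68)²/68 + (38−46)²/46 + (63−48)²/48 + (13−9)²/9
   = 1.4222 + 0.2909 + 0.0147 + 1.3913 + 4.6875 + 1.7778
Sum = 9.584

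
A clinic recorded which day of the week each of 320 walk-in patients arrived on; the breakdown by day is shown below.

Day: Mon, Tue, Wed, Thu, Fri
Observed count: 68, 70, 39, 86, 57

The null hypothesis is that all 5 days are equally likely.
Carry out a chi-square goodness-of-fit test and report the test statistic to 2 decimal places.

18.91

Expected count for each of the 5 categories: 320/5 = 64.
Mon: (68 − 64)²/64 = 16/64 = 0.250
Tue: (70 − 64)²/64 = 36/64 = 0.563
Wed: (39 − 64)²/64 = 625/64 = 9.766
Thu: (86 − 64)²/64 = 484/64 = 7.563
Fri: (57 − 64)²/64 = 49/64 = 0.766
Sum = 18.91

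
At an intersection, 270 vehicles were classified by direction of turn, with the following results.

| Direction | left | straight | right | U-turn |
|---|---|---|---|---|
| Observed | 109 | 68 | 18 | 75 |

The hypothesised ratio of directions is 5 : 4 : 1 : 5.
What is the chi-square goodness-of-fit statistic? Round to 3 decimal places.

Ratio total = 15. Expected counts: 270×5/15 = 90, 270×4/15 = 72, 270×1/15 = 18, 270×5/15 = 90.
left: (109 − 90)²/90 = 361/90 = 4.0111
straight: (68 − 72)²/72 = 16/72 = 0.2222
right: (18 − 18)²/18 = 0/18 = 0.0000
U-turn: (75 − 90)²/90 = 225/90 = 2.5000
Sum = 6.733

6.733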